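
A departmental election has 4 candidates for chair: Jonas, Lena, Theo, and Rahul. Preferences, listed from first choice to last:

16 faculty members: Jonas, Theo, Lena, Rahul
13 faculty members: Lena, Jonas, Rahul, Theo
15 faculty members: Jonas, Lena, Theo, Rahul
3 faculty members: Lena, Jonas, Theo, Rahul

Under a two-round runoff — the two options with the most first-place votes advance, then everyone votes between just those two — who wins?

Jonas

Round 1 first-place votes: Jonas 31, Lena 16, Theo 0, Rahul 0.
Jonas and Lena advance.
Runoff: Jonas is preferred to Lena by 31 voters; Lena by 16.
Jonas wins the runoff.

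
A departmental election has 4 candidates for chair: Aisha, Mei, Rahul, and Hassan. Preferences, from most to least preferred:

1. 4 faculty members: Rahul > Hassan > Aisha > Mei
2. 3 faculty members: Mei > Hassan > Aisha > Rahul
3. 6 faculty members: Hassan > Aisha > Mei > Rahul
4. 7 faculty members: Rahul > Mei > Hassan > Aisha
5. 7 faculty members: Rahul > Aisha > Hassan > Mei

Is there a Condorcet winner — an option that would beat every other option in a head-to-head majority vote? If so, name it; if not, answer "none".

Rahul vs Aisha: 18–9 for Rahul.
Rahul vs Mei: 18–9 for Rahul.
Rahul vs Hassan: 18–9 for Rahul.
Rahul beats every other option head-to-head.

Rahul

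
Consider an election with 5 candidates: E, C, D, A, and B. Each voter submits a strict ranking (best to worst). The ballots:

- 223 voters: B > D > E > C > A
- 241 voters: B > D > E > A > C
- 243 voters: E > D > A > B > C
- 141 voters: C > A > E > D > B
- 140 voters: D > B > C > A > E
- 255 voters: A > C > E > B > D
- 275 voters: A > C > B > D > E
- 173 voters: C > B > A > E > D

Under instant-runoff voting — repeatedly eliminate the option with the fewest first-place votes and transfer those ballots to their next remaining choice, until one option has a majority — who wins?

A

Round 1: E 243, C 314, D 140, A 530, B 464. Eliminate D.
Round 2: E 243, C 314, A 530, B 604. Eliminate E.
Round 3: C 314, A 773, B 604. Eliminate C.
Round 4: A 914, B 777. A has a majority.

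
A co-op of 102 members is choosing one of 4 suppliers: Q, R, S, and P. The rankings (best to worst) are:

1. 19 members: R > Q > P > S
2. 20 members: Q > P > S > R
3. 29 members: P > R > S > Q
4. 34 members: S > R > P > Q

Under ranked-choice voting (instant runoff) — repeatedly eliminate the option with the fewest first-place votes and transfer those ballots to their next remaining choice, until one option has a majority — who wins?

S

Round 1: Q 20, R 19, S 34, P 29. Eliminate R.
Round 2: Q 39, S 34, P 29. Eliminate P.
Round 3: Q 39, S 63. S has a majority.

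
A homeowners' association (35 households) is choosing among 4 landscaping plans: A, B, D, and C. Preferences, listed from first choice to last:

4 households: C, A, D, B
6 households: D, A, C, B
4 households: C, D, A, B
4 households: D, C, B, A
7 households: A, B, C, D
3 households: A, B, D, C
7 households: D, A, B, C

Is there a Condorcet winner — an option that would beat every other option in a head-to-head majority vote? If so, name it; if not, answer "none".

D

D vs A: 21–14 for D.
D vs B: 25–10 for D.
D vs C: 20–15 for D.
D beats every other option head-to-head.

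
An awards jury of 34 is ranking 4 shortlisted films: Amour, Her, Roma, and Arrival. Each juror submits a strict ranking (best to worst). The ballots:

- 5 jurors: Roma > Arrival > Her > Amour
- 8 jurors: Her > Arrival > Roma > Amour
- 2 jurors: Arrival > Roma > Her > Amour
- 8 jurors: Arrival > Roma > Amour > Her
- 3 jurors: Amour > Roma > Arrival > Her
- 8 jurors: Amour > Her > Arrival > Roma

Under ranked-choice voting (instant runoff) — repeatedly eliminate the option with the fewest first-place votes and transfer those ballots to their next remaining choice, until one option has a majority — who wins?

Round 1: Amour 11, Her 8, Roma 5, Arrival 10. Eliminate Roma.
Round 2: Amour 11, Her 8, Arrival 15. Eliminate Her.
Round 3: Amour 11, Arrival 23. Arrival has a majority.

Arrival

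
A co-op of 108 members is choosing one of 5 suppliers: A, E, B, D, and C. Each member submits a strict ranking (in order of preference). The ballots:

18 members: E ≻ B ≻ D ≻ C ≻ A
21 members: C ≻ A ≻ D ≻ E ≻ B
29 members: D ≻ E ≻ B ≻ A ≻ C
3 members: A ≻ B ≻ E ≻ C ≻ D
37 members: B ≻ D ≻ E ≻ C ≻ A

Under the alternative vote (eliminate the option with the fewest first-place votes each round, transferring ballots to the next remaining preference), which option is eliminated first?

Round 1: A 3, E 18, B 37, D 29, C 21. Eliminate A.

A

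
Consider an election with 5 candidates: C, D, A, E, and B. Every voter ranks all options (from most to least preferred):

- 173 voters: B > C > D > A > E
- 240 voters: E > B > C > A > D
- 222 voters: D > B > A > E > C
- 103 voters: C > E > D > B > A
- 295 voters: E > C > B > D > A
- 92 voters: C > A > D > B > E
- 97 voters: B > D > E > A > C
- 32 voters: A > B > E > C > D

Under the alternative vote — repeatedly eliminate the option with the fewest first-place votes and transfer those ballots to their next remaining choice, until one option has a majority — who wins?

E

Round 1: C 195, D 222, A 32, E 535, B 270. Eliminate A.
Round 2: C 195, D 222, E 535, B 302. Eliminate C.
Round 3: D 314, E 638, B 302. E has a majority.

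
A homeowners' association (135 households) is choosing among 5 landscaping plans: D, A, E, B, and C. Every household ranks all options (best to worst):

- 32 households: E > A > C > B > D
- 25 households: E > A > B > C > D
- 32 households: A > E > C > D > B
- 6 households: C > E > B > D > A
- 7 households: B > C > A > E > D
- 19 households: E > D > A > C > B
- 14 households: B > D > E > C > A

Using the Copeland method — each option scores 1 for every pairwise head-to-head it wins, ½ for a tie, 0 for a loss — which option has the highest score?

E

D: loses to A, E, B, and C → score 0.
A: beats D, B, and C; loses to E → score 3.
E: beats D, A, B, and C → score 4.
B: beats D; loses to A, E, and C → score 1.
C: beats D and B; loses to A and E → score 2.
E has the best pairwise record.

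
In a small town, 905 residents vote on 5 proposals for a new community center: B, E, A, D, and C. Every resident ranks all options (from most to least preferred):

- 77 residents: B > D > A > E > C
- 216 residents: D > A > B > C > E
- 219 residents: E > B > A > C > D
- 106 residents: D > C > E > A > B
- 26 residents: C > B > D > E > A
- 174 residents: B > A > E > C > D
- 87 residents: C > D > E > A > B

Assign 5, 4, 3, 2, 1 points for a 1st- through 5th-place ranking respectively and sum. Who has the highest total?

B

B: 77·5 + 216·3 + 219·4 + 106·1 + 26·4 + 174·5 + 87·1 = 3076
E: 77·2 + 216·1 + 219·5 + 106·3 + 26·2 + 174·3 + 87·3 = 2618
A: 77·3 + 216·4 + 219·3 + 106·2 + 26·1 + 174·4 + 87·2 = 2860
D: 77·4 + 216·5 + 219·1 + 106·5 + 26·3 + 174·1 + 87·4 = 2737
C: 77·1 + 216·2 + 219·2 + 106·4 + 26·5 + 174·2 + 87·5 = 2284
B has the highest Borda score (3076).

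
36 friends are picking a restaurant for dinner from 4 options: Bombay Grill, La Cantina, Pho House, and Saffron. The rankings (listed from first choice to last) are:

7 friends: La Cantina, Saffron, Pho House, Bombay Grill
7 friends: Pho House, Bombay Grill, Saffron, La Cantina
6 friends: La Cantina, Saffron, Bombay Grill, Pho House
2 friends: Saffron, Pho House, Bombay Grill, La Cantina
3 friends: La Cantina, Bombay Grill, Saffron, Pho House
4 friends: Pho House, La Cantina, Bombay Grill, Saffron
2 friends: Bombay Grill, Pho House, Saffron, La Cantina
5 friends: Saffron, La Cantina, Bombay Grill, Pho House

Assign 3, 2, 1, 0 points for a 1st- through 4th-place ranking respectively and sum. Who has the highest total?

La Cantina

Bombay Grill: 7·0 + 7·2 + 6·1 + 2·1 + 3·2 + 4·1 + 2·3 + 5·1 = 43
La Cantina: 7·3 + 7·0 + 6·3 + 2·0 + 3·3 + 4·2 + 2·0 + 5·2 = 66
Pho House: 7·1 + 7·3 + 6·0 + 2·2 + 3·0 + 4·3 + 2·2 + 5·0 = 48
Saffron: 7·2 + 7·1 + 6·2 + 2·3 + 3·1 + 4·0 + 2·1 + 5·3 = 59
La Cantina has the highest Borda score (66).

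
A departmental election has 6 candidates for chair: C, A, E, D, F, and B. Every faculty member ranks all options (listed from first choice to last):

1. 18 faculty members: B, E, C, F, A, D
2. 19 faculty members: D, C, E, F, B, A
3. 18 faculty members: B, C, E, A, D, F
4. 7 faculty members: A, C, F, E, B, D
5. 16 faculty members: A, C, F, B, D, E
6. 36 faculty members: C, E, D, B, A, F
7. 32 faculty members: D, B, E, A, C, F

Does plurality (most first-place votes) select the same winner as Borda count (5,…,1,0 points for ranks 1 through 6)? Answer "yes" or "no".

Plurality — first-place votes: C 36, A 23, E 0, D 51, F 0, B 36. Winner: D.
Borda — scores: C 506, A 269, E 437, D 397, F 143, B 438. Winner: C.
The two methods disagree.

no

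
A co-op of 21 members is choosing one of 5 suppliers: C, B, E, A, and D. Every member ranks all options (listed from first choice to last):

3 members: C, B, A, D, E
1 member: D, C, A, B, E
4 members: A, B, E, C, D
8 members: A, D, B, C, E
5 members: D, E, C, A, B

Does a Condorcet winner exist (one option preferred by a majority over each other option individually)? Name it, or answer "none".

A vs C: 12–9 for A.
A vs B: 18–3 for A.
A vs E: 16–5 for A.
A vs D: 15–6 for A.
A beats every other option head-to-head.

A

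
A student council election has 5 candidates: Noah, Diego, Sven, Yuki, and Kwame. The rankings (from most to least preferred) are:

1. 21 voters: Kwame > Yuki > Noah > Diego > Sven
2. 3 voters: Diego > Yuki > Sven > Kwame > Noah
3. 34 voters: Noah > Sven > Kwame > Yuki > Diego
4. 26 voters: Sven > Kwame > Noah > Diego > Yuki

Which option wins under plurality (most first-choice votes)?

First-place votes: Noah 34, Diego 3, Sven 26, Yuki 0, Kwame 21.
Noah has the most first-place votes.

Noah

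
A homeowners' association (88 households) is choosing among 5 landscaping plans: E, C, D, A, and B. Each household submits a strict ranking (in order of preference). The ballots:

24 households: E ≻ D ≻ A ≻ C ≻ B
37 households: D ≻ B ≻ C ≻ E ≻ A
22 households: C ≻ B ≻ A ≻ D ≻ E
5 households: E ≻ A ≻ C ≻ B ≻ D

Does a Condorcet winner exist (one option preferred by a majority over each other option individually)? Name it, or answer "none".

D

D vs E: 59–29 for D.
D vs C: 61–27 for D.
D vs A: 61–27 for D.
D vs B: 61–27 for D.
D beats every other option head-to-head.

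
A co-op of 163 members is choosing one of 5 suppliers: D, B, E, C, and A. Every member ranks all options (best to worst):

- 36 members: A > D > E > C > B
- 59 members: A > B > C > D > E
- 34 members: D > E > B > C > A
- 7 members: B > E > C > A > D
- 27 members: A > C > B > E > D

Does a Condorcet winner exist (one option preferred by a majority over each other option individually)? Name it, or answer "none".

A

A vs D: 129–34 for A.
A vs B: 122–41 for A.
A vs E: 122–41 for A.
A vs C: 122–41 for A.
A beats every other option head-to-head.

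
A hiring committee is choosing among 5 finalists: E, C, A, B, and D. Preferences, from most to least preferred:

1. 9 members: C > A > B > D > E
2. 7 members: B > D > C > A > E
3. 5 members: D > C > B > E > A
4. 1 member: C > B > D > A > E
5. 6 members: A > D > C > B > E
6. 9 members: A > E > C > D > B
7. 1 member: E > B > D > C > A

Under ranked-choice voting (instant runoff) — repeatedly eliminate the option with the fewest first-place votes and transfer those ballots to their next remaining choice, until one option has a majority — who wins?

C

Round 1: E 1, C 10, A 15, B 7, D 5. Eliminate E.
Round 2: C 10, A 15, B 8, D 5. Eliminate D.
Round 3: C 15, A 15, B 8. Eliminate B.
Round 4: C 23, A 15. C has a majority.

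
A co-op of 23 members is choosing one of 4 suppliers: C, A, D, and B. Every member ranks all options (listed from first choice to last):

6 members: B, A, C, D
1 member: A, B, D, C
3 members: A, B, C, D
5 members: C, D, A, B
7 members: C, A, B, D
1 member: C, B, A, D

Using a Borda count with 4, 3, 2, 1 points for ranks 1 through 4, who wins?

C

C: 6·2 + 1·1 + 3·2 + 5·4 + 7·4 + 1·4 = 71
A: 6·3 + 1·4 + 3·4 + 5·2 + 7·3 + 1·2 = 67
D: 6·1 + 1·2 + 3·1 + 5·3 + 7·1 + 1·1 = 34
B: 6·4 + 1·3 + 3·3 + 5·1 + 7·2 + 1·3 = 58
C has the highest Borda score (71).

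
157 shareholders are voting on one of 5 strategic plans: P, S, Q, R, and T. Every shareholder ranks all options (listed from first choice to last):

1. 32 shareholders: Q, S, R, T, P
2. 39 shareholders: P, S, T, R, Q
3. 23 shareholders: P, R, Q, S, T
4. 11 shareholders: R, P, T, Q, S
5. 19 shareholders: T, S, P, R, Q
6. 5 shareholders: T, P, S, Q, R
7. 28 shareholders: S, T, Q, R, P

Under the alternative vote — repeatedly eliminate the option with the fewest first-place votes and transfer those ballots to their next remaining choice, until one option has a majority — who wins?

Round 1: P 62, S 28, Q 32, R 11, T 24. Eliminate R.
Round 2: P 73, S 28, Q 32, T 24. Eliminate T.
Round 3: P 78, S 47, Q 32. Eliminate Q.
Round 4: P 78, S 79. S has a majority.

S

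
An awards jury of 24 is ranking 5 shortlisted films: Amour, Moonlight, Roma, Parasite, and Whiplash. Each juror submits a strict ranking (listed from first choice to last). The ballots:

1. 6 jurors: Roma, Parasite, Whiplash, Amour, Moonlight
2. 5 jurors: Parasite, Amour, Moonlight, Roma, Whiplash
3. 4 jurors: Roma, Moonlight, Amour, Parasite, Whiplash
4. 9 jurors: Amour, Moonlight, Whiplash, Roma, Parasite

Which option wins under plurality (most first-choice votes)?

Roma

First-place votes: Amour 9, Moonlight 0, Roma 10, Parasite 5, Whiplash 0.
Roma has the most first-place votes.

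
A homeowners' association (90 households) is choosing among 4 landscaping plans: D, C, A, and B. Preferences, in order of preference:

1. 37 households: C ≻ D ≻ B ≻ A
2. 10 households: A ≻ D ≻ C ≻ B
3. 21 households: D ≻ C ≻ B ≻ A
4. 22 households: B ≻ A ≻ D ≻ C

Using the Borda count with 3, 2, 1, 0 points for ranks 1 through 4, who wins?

D: 37·2 + 10·2 + 21·3 + 22·1 = 179
C: 37·3 + 10·1 + 21·2 + 22·0 = 163
A: 37·0 + 10·3 + 21·0 + 22·2 = 74
B: 37·1 + 10·0 + 21·1 + 22·3 = 124
D has the highest Borda score (179).

D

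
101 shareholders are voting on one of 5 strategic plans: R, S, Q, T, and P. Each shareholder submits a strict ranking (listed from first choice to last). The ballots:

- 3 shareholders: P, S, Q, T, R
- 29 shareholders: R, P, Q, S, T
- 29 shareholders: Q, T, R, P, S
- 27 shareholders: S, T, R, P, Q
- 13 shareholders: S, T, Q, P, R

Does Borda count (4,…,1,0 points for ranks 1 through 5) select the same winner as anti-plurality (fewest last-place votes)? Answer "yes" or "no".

Borda — scores: R 228, S 198, Q 206, T 210, P 168. Winner: R.
Anti-plurality — last-place votes: R 16, S 29, Q 27, T 29, P 0. Winner: P.
The two methods disagree.

no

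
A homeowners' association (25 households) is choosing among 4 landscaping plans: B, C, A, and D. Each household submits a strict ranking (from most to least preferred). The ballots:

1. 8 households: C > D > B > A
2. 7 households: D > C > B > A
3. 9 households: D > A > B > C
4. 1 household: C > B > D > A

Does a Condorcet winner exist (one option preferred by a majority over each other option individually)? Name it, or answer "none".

D vs B: 24–1 for D.
D vs C: 16–9 for D.
D vs A: 25–0 for D.
D beats every other option head-to-head.

D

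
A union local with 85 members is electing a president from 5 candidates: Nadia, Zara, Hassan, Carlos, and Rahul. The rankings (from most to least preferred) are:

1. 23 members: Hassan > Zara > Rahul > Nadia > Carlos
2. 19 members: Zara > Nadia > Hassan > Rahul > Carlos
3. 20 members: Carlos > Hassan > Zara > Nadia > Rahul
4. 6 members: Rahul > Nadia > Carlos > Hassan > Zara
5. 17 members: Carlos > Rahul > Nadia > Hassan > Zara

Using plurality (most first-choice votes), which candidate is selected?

First-place votes: Nadia 0, Zara 19, Hassan 23, Carlos 37, Rahul 6.
Carlos has the most first-place votes.

Carlos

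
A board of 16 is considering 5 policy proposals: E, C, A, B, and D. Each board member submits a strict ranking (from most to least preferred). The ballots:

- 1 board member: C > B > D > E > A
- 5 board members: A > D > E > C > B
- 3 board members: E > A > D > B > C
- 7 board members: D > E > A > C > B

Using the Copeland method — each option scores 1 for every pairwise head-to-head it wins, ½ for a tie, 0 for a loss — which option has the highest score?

E: beats C, A, and B; loses to D → score 3.
C: beats B; loses to E, A, and D → score 1.
A: beats C and B; ties D; loses to E → score 2.5.
B: loses to E, C, A, and D → score 0.
D: beats E, C, and B; ties A → score 3.5.
D has the best pairwise record.

D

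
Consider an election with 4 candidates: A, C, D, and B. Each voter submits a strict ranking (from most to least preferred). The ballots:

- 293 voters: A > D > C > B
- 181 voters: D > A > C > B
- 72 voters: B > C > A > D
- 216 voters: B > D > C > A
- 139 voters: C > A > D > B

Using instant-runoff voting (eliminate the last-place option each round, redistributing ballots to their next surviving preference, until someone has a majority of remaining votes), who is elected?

A

Round 1: A 293, C 139, D 181, B 288. Eliminate C.
Round 2: A 432, D 181, B 288. Eliminate D.
Round 3: A 613, B 288. A has a majority.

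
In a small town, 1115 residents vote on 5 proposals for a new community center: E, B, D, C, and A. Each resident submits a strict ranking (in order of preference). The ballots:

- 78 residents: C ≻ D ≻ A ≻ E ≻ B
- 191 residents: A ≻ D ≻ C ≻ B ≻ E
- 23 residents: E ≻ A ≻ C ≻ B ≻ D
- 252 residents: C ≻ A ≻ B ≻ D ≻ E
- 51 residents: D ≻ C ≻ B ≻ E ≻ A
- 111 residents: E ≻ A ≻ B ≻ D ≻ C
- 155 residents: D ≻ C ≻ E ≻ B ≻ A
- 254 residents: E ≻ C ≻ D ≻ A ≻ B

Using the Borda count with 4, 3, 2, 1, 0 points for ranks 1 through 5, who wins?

E: 78·1 + 191·0 + 23·4 + 252·0 + 51·1 + 111·4 + 155·2 + 254·4 = 1991
B: 78·0 + 191·1 + 23·1 + 252·2 + 51·2 + 111·2 + 155·1 + 254·0 = 1197
D: 78·3 + 191·3 + 23·0 + 252·1 + 51·4 + 111·1 + 155·4 + 254·2 = 2502
C: 78·4 + 191·2 + 23·2 + 252·4 + 51·3 + 111·0 + 155·3 + 254·3 = 3128
A: 78·2 + 191·4 + 23·3 + 252·3 + 51·0 + 111·3 + 155·0 + 254·1 = 2332
C has the highest Borda score (3128).

C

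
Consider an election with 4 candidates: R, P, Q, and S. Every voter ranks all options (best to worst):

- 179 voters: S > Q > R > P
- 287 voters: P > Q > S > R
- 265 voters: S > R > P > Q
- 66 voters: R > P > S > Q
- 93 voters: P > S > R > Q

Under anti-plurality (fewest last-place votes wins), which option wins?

Last-place votes: R 287, P 179, Q 424, S 0.
S is ranked last by the fewest voters, so S wins.

S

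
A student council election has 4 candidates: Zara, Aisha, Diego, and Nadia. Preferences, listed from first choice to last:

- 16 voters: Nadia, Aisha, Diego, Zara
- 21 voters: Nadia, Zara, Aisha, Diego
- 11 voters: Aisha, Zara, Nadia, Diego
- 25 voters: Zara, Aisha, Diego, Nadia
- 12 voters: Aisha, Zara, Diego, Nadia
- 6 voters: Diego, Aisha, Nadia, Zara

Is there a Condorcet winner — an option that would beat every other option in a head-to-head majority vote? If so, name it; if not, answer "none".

Zara vs Aisha: 46–45 for Zara.
Zara vs Diego: 69–22 for Zara.
Zara vs Nadia: 48–43 for Zara.
Zara beats every other option head-to-head.

Zara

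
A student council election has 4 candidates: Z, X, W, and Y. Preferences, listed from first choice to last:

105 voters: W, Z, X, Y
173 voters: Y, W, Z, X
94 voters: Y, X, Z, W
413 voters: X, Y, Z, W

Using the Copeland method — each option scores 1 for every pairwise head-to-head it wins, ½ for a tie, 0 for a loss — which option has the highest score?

X

Z: beats W; loses to X and Y → score 1.
X: beats Z, W, and Y → score 3.
W: loses to Z, X, and Y → score 0.
Y: beats Z and W; loses to X → score 2.
X has the best pairwise record.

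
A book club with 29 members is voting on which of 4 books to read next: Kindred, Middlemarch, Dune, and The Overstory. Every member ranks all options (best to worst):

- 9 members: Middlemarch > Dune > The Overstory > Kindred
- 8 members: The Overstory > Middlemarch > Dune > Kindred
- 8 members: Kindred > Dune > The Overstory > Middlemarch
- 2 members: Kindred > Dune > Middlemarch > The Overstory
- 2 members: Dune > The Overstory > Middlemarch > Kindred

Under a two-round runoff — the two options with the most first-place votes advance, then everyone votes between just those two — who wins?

Middlemarch

Round 1 first-place votes: Kindred 10, Middlemarch 9, Dune 2, The Overstory 8.
Kindred and Middlemarch advance.
Runoff: Kindred is preferred to Middlemarch by 10 voters; Middlemarch by 19.
Middlemarch wins the runoff.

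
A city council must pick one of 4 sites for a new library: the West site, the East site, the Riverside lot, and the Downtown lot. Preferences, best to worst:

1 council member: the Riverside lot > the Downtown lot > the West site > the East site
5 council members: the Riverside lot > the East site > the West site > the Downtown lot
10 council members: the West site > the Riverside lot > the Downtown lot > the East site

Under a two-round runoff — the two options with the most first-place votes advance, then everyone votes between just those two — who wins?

Round 1 first-place votes: the West site 10, the East site 0, the Riverside lot 6, the Downtown lot 0.
the West site and the Riverside lot advance.
Runoff: the West site is preferred to the Riverside lot by 10 voters; the Riverside lot by 6.
the West site wins the runoff.

the West site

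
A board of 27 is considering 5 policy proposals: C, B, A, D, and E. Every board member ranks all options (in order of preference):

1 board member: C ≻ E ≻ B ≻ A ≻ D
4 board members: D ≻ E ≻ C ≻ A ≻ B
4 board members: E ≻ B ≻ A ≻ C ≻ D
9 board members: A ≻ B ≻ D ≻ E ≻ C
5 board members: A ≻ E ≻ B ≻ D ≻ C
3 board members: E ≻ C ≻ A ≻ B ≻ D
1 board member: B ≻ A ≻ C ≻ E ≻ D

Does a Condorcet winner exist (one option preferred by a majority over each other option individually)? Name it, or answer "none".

A vs C: 19–8 for A.
A vs B: 21–6 for A.
A vs D: 23–4 for A.
A vs E: 15–12 for A.
A beats every other option head-to-head.

A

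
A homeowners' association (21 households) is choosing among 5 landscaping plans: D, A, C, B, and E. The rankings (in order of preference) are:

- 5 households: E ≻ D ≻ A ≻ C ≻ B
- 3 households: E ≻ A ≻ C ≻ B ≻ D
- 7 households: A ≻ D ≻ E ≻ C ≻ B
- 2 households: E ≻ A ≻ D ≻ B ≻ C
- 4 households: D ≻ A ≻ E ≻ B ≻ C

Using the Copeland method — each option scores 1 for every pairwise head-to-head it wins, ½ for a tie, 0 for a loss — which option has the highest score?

D: beats C, B, and E; loses to A → score 3.
A: beats D, C, B, and E → score 4.
C: beats B; loses to D, A, and E → score 1.
B: loses to D, A, C, and E → score 0.
E: beats C and B; loses to D and A → score 2.
A has the best pairwise record.

A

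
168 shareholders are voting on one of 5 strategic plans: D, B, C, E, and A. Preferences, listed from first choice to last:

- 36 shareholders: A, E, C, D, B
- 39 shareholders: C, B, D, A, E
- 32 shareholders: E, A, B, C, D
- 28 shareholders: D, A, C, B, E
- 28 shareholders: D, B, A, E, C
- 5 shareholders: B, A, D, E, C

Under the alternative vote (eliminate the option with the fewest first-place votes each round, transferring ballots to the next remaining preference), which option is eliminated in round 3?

Round 1: D 56, B 5, C 39, E 32, A 36. Eliminate B.
Round 2: D 56, C 39, E 32, A 41. Eliminate E.
Round 3: D 56, C 39, A 73. Eliminate C.

C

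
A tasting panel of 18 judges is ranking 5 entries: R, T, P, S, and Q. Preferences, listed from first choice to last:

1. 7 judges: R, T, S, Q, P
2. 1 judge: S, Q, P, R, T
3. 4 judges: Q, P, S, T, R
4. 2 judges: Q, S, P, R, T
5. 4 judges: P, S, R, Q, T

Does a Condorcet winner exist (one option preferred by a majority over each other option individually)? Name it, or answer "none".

S vs R: 11–7 for S.
S vs T: 11–7 for S.
S vs P: 10–8 for S.
S vs Q: 12–6 for S.
S beats every other option head-to-head.

S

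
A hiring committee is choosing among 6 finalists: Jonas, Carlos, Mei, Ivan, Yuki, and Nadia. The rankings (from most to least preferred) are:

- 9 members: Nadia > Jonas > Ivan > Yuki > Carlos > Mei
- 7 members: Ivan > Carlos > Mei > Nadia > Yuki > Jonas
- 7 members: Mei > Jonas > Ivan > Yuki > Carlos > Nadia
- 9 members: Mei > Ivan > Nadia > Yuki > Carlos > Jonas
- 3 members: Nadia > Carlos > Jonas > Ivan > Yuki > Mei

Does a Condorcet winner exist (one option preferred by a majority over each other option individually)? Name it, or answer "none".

Checking pairwise contests:
Carlos beats Jonas 19–16.
Ivan beats Carlos 32–3.
Carlos beats Mei 19–16.
Jonas beats Ivan 19–16.
Jonas beats Yuki 19–16.
Mei beats Nadia 23–12.
Every option loses at least one head-to-head, so there is no Condorcet winner.

none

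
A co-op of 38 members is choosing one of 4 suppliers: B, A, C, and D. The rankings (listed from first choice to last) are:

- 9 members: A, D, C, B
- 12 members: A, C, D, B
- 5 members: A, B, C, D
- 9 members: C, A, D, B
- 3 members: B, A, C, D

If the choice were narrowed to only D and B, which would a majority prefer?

Voters preferring D to B: 30; preferring B to D: 8.
D wins the head-to-head.

D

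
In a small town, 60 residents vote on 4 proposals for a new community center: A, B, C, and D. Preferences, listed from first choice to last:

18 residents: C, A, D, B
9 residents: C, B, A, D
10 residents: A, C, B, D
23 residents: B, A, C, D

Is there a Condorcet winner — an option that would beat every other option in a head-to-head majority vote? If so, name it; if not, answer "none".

Checking pairwise contests:
B beats A 32–28.
C beats B 37–23.
A beats C 33–27.
A beats D 60–0.
Every option loses at least one head-to-head, so there is no Condorcet winner.

none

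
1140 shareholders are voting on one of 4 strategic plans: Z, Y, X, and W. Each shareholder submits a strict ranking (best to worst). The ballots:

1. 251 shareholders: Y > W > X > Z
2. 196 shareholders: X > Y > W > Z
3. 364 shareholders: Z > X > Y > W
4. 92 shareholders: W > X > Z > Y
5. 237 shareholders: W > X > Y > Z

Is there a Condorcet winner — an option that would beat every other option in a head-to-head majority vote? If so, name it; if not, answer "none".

none

Checking pairwise contests:
Y beats Z 684–456.
X beats Y 889–251.
W beats X 580–560.
Y beats W 811–329.
Every option loses at least one head-to-head, so there is no Condorcet winner.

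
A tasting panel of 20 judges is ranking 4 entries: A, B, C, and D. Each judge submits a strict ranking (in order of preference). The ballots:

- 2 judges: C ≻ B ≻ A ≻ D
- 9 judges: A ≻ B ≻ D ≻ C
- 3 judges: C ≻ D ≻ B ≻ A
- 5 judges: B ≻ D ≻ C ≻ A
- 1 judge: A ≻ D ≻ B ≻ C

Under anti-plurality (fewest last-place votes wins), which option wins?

B

Last-place votes: A 8, B 0, C 10, D 2.
B is ranked last by the fewest voters, so B wins.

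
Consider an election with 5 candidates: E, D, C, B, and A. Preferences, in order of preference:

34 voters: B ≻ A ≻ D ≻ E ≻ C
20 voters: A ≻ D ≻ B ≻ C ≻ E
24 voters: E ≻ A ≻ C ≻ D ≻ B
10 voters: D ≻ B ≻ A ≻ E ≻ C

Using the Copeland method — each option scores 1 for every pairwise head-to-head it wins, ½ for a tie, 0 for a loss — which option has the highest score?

A

E: beats C; loses to D, B, and A → score 1.
D: beats E, C, and B; loses to A → score 3.
C: loses to E, D, B, and A → score 0.
B: beats E and C; ties A; loses to D → score 2.5.
A: beats E, D, and C; ties B → score 3.5.
A has the best pairwise record.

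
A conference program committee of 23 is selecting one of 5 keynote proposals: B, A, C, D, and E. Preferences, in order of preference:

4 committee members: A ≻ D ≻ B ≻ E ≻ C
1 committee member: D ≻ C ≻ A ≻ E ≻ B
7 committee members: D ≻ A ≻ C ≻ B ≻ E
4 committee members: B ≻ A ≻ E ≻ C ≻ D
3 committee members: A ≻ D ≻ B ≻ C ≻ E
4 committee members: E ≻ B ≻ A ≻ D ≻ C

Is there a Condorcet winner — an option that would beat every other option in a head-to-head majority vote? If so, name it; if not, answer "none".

A

A vs B: 15–8 for A.
A vs C: 22–1 for A.
A vs D: 15–8 for A.
A vs E: 19–4 for A.
A beats every other option head-to-head.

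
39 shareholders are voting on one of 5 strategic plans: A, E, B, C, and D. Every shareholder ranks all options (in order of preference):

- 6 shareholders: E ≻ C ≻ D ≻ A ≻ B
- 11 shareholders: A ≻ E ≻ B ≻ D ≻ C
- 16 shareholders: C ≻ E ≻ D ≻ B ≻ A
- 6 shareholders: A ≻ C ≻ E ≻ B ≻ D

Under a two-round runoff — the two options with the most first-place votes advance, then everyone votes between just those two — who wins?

C

Round 1 first-place votes: A 17, E 6, B 0, C 16, D 0.
A and C advance.
Runoff: A is preferred to C by 17 voters; C by 22.
C wins the runoff.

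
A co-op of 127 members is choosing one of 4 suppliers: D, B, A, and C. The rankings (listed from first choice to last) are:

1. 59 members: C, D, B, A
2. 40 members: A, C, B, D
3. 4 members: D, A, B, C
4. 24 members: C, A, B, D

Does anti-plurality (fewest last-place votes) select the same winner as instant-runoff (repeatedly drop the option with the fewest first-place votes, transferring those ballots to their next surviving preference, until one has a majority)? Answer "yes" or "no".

no

Anti-plurality — last-place votes: D 64, B 0, A 59, C 4. Winner: B.
Instant-runoff — R1 D 4, B 0, A 40, C 83 (C winner). Winner: C.
The two methods disagree.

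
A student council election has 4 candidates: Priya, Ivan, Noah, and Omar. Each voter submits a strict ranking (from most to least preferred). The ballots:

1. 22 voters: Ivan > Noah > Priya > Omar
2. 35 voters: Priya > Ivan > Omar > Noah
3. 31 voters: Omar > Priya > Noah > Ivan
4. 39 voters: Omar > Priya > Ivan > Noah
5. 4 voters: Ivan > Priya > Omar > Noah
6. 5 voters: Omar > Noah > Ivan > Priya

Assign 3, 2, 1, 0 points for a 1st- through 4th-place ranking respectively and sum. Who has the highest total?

Priya: 22·1 + 35·3 + 31·2 + 39·2 + 4·2 + 5·0 = 275
Ivan: 22·3 + 35·2 + 31·0 + 39·1 + 4·3 + 5·1 = 192
Noah: 22·2 + 35·0 + 31·1 + 39·0 + 4·0 + 5·2 = 85
Omar: 22·0 + 35·1 + 31·3 + 39·3 + 4·1 + 5·3 = 264
Priya has the highest Borda score (275).

Priya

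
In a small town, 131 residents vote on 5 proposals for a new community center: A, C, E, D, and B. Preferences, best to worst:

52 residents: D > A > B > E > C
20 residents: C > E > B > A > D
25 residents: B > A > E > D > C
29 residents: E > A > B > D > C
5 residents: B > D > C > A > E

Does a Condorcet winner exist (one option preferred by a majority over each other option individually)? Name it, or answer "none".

A

A vs C: 106–25 for A.
A vs E: 82–49 for A.
A vs D: 74–57 for A.
A vs B: 81–50 for A.
A beats every other option head-to-head.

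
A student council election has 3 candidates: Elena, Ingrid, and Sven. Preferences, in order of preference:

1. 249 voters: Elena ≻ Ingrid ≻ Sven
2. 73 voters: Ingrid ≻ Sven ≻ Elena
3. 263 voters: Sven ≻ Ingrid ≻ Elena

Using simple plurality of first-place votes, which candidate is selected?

First-place votes: Elena 249, Ingrid 73, Sven 263.
Sven has the most first-place votes.

Sven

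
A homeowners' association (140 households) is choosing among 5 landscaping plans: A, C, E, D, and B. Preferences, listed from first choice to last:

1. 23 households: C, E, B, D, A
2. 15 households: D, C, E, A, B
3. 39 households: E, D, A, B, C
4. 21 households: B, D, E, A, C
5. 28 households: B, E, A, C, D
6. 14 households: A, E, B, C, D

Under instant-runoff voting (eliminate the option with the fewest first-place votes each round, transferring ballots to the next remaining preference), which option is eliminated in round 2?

Round 1: A 14, C 23, E 39, D 15, B 49. Eliminate A.
Round 2: C 23, E 53, D 15, B 49. Eliminate D.

D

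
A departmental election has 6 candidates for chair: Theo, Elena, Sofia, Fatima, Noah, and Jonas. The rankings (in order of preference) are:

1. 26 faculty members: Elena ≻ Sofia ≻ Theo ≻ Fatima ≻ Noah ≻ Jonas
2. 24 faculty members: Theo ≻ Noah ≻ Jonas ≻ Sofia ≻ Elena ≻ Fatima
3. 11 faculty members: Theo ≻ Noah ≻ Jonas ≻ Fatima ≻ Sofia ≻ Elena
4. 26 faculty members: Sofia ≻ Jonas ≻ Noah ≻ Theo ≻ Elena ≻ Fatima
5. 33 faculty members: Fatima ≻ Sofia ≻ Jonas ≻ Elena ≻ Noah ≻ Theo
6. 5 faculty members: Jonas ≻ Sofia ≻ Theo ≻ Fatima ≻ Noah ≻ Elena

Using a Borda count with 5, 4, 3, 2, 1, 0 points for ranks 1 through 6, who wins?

Sofia

Theo: 26·3 + 24·5 + 11·5 + 26·2 + 33·0 + 5·3 = 320
Elena: 26·5 + 24·1 + 11·0 + 26·1 + 33·2 + 5·0 = 246
Sofia: 26·4 + 24·2 + 11·1 + 26·5 + 33·4 + 5·4 = 445
Fatima: 26·2 + 24·0 + 11·2 + 26·0 + 33·5 + 5·2 = 249
Noah: 26·1 + 24·4 + 11·4 + 26·3 + 33·1 + 5·1 = 282
Jonas: 26·0 + 24·3 + 11·3 + 26·4 + 33·3 + 5·5 = 333
Sofia has the highest Borda score (445).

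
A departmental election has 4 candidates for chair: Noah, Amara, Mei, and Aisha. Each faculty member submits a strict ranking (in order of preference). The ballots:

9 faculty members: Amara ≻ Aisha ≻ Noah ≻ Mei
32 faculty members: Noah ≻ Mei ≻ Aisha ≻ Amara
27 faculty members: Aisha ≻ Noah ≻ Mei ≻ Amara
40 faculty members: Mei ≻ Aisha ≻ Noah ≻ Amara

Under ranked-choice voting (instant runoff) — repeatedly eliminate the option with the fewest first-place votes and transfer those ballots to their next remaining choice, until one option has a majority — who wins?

Mei

Round 1: Noah 32, Amara 9, Mei 40, Aisha 27. Eliminate Amara.
Round 2: Noah 32, Mei 40, Aisha 36. Eliminate Noah.
Round 3: Mei 72, Aisha 36. Mei has a majority.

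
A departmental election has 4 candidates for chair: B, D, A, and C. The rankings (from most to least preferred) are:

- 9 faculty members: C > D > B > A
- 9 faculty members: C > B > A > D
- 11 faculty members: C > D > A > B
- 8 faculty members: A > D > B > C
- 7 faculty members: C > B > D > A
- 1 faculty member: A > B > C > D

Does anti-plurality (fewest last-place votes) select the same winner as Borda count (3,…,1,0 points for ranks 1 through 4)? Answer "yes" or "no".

Anti-plurality — last-place votes: B 11, D 10, A 16, C 8. Winner: C.
Borda — scores: B 51, D 63, A 47, C 109. Winner: C.
The two methods agree.

yes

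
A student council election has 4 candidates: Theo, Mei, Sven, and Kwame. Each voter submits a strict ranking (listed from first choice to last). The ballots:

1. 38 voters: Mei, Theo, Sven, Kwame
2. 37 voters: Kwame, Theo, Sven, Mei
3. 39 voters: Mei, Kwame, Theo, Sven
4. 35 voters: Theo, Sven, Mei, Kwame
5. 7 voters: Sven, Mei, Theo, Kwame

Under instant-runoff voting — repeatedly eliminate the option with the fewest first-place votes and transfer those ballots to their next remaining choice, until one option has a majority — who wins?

Round 1: Theo 35, Mei 77, Sven 7, Kwame 37. Eliminate Sven.
Round 2: Theo 35, Mei 84, Kwame 37. Mei has a majority.

Mei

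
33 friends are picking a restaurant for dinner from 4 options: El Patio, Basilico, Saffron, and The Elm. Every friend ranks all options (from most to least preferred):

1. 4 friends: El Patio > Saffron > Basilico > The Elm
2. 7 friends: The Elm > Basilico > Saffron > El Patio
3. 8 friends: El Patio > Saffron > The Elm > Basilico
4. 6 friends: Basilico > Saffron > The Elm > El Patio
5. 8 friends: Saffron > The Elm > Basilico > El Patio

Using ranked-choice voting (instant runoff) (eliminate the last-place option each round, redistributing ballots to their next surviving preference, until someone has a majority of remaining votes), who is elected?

Round 1: El Patio 12, Basilico 6, Saffron 8, The Elm 7. Eliminate Basilico.
Round 2: El Patio 12, Saffron 14, The Elm 7. Eliminate The Elm.
Round 3: El Patio 12, Saffron 21. Saffron has a majority.

Saffron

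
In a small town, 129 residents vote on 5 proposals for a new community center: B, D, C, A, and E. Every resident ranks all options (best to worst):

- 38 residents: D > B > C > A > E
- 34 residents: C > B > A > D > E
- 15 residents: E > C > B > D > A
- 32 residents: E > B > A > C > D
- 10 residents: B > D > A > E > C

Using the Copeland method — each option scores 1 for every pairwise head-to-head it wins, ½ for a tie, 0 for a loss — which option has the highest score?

B

B: beats D, C, A, and E → score 4.
D: beats E; loses to B, C, and A → score 1.
C: beats D, A, and E; loses to B → score 3.
A: beats D and E; loses to B and C → score 2.
E: loses to B, D, C, and A → score 0.
B has the best pairwise record.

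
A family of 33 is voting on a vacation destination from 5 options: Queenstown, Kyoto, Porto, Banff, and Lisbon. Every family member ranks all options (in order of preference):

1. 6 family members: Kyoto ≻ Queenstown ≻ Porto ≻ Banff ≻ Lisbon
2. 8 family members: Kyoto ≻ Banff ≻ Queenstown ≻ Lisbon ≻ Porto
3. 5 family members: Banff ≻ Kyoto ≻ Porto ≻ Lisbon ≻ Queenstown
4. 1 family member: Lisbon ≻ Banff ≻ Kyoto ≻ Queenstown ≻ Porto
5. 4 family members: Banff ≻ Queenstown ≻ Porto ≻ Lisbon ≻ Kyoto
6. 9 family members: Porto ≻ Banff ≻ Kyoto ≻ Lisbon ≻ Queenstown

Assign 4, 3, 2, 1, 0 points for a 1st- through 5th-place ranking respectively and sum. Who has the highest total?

Banff

Queenstown: 6·3 + 8·2 + 5·0 + 1·1 + 4·3 + 9·0 = 47
Kyoto: 6·4 + 8·4 + 5·3 + 1·2 + 4·0 + 9·2 = 91
Porto: 6·2 + 8·0 + 5·2 + 1·0 + 4·2 + 9·4 = 66
Banff: 6·1 + 8·3 + 5·4 + 1·3 + 4·4 + 9·3 = 96
Lisbon: 6·0 + 8·1 + 5·1 + 1·4 + 4·1 + 9·1 = 30
Banff has the highest Borda score (96).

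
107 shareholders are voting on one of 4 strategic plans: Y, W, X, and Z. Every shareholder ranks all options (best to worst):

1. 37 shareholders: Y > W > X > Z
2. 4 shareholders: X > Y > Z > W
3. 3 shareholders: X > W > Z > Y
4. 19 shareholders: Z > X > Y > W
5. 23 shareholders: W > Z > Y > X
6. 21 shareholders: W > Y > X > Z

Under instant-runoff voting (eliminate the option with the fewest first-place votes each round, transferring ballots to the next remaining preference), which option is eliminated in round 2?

Z

Round 1: Y 37, W 44, X 7, Z 19. Eliminate X.
Round 2: Y 41, W 47, Z 19. Eliminate Z.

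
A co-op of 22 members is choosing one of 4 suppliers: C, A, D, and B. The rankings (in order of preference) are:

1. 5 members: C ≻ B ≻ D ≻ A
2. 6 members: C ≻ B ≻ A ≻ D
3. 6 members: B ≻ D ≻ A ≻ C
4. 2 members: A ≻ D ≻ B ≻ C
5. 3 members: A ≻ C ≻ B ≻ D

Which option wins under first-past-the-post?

C

First-place votes: C 11, A 5, D 0, B 6.
C has the most first-place votes.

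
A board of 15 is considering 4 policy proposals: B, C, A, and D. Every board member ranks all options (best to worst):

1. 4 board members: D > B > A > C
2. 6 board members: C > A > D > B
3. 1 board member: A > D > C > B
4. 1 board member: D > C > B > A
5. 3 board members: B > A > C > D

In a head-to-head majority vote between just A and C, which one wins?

A

Voters preferring A to C: 8; preferring C to A: 7.
A wins the head-to-head.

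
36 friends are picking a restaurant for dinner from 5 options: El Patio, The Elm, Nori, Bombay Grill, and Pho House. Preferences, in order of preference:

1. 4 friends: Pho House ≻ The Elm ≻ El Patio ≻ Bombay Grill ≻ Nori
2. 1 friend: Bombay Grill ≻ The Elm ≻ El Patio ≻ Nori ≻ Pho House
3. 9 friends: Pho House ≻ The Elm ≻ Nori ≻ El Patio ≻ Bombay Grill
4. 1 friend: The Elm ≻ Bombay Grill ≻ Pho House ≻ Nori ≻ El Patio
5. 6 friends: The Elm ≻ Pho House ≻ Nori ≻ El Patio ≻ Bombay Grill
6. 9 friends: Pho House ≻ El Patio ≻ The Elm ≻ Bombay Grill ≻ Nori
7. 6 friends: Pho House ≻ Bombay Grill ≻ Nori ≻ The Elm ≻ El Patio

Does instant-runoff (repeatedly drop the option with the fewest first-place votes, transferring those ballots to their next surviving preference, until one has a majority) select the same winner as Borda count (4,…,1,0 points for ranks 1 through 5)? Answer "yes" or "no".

yes

Instant-runoff — R1 El Patio 0, The Elm 7, Nori 0, Bombay Grill 1, Pho House 28 (Pho House winner). Winner: Pho House.
Borda — scores: El Patio 52, The Elm 94, Nori 44, Bombay Grill 38, Pho House 132. Winner: Pho House.
The two methods agree.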